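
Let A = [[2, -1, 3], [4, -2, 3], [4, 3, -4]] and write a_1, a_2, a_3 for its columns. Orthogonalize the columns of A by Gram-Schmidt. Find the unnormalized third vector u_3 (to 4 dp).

u_3 = (1.2000, -0.6000, 0.0000)

e_1 = a_1/‖a_1‖ = (2, 4, 4)/6.0000 = (0.3333, 0.6667, 0.6667).
r_{12} = e_1·a_2 = 0.3333.
u_2 = a_2 − 0.3333·e_1 = (-1.1111, -2.2222, 2.7778).
‖u_2‖ = 3.7268, so e_2 = (-0.2981, -0.5963, 0.7454).
r_{13} = e_1·a_3 = 0.3333; r_{23} = e_2·a_3 = -5.6647.
u_3 = a_3 − 0.3333·e_1 + 5.6647·e_2 = (1.2000, -0.6000, 0.0000).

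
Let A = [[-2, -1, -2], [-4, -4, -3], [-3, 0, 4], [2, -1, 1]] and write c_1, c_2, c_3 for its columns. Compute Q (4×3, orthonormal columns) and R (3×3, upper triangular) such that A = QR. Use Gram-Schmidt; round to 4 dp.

c_1 = (-2, -4, -3, 2); ‖c_1‖ = 5.7446, so q_1 = (-0.3482, -0.6963, -0.5222, 0.3482).
q_1·c_2 = (-0.3482)·(-1) + (-0.6963)·(-4) + (-0.5222)·0 + 0.3482·(-1) = 2.7852.
u_2 = c_2 − 2.7852·q_1 = (-0.0303, -2.0606, 1.4545, -1.9697).
‖u_2‖ = 3.2004, so q_2 = (-0.0095, -0.6439, 0.4545, -0.6155).
q_1·c_3 = (-0.3482)·(-2) + (-0.6963)·(-3) + (-0.5222)·4 + 0.3482·1 = 1.0445; q_2·c_3 = (-0.0095)·(-2) + (-0.6439)·(-3) + 0.4545·4 + (-0.6155)·1 = 3.1530.
u_3 = c_3 − 1.0445·q_1 − 3.1530·q_2 = (-1.6065, -0.2426, 3.1124, 2.5769).
‖u_3‖ = 4.3552, so q_3 = (-0.3689, -0.0557, 0.7147, 0.5917).

Q = [[-0.3482, -0.0095, -0.3689], [-0.6963, -0.6439, -0.0557], [-0.5222, 0.4545, 0.7147], [0.3482, -0.6155, 0.5917]], R = [[5.7446, 2.7852, 1.0445], [0.0000, 3.2004, 3.1530], [0.0000, 0.0000, 4.3552]]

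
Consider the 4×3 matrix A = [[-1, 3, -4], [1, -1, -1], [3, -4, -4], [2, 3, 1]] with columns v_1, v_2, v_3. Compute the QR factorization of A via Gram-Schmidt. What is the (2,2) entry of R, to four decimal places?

v_1 = (-1, 1, 3, 2); ‖v_1‖ = 3.8730, so e_1 = (-0.2582, 0.2582, 0.7746, 0.5164).
e_1·v_2 = (-0.2582)·3 + 0.2582·(-1) + 0.7746·(-4) + 0.5164·3 = -2.5820.
u_2 = v_2 + 2.5820·e_1 = (2.3333, -0.3333, -2.0000, 4.3333).
r_{22} = ‖u_2‖ = 5.3229.

r_{22} = 5.3229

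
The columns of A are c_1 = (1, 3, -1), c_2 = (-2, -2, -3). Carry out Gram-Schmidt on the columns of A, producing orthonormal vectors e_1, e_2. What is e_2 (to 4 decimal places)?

e_2 = (-0.4027, -0.1658, -0.9002)

e_1 = c_1/‖c_1‖ = (1, 3, -1)/3.3166 = (0.3015, 0.9045, -0.3015).
r_{12} = e_1·c_2 = -1.5076.
u_2 = c_2 + 1.5076·e_1 = (-1.5455, -0.6364, -3.4545).
‖u_2‖ = 3.8376, so e_2 = (-0.4027, -0.1658, -0.9002).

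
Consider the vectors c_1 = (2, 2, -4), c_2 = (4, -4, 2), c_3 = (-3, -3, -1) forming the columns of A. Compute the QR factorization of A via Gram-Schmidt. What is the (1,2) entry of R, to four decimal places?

r_{12} = -1.6330

e_1 = c_1/‖c_1‖ = (2, 2, -4)/4.8990 = (0.4082, 0.4082, -0.8165).
r_{12} = e_1·c_2 = -1.6330.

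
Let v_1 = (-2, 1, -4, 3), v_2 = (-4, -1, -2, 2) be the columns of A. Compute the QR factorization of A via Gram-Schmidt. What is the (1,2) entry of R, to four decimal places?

v_1 = (-2, 1, -4, 3); ‖v_1‖ = 5.4772, so q_1 = (-0.3651, 0.1826, -0.7303, 0.5477).
r_{12} = q_1·v_2 = 3.8341.

r_{12} = 3.8341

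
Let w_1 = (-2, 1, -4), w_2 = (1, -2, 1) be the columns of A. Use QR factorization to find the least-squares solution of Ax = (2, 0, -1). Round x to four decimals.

x = (0.1290, 0.3387)

q_1 = w_1/‖w_1‖ = (-2, 1, -4)/4.5826 = (-0.4364, 0.2182, -0.8729).
r_{12} = q_1·w_2 = -1.7457.
u_2 = w_2 + 1.7457·q_1 = (0.2381, -1.6190, -0.5238).
‖u_2‖ = 1.7182, so q_2 = (0.1386, -0.9423, -0.3049).
Qᵀb = (0.0000, 0.5820).
Back-substitute: x_2 = 0.5820/1.7182 = 0.3387.
x_1 = (0.0000 + 1.7457·0.3387)/4.5826 = 0.1290.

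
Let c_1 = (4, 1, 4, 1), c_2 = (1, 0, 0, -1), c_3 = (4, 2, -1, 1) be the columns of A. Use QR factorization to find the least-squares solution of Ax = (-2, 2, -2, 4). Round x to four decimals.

c_1 = (4, 1, 4, 1); ‖c_1‖ = 5.8310, so q_1 = (0.6860, 0.1715, 0.6860, 0.1715).
q_1·c_2 = 0.6860·1 + 0.1715·0 + 0.6860·0 + 0.1715·(-1) = 0.5145.
u_2 = c_2 − 0.5145·q_1 = (0.6471, -0.0882, -0.3529, -1.0882).
‖u_2‖ = 1.3173, so q_2 = (0.4912, -0.0670, -0.2679, -0.8261).
q_1·c_3 = 0.6860·4 + 0.1715·2 + 0.6860·(-1) + 0.1715·1 = 2.5725; q_2·c_3 = 0.4912·4 + (-0.0670)·2 + (-0.2679)·(-1) + (-0.8261)·1 = 1.2727.
u_3 = c_3 − 2.5725·q_1 − 1.2727·q_2 = (1.6102, 1.6441, -2.4237, 1.6102).
‖u_3‖ = 3.7098, so q_3 = (0.4340, 0.4432, -0.6533, 0.4340).
Qᵀb = (-1.7150, -3.8849, 3.0611).
Back-substitute: x_3 = 3.0611/3.7098 = 0.8251.
x_2 = (-3.8849 − 1.2727·0.8251)/1.3173 = -3.7463.
x_1 = (-1.7150 − 0.5145·(-3.7463) − 2.5725·0.8251)/5.8310 = -0.3276.

x = (-0.3276, -3.7463, 0.8251)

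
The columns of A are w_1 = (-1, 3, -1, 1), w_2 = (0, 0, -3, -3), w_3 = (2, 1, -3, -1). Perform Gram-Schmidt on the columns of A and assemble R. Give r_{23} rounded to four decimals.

r_{23} = 2.8284

e_1 = w_1/‖w_1‖ = (-1, 3, -1, 1)/3.4641 = (-0.2887, 0.8660, -0.2887, 0.2887).
r_{12} = e_1·w_2 = 0.0000.
u_2 = w_2 − 0.0000·e_1 = (0.0000, 0.0000, -3.0000, -3.0000).
‖u_2‖ = 4.2426, so e_2 = (0.0000, 0.0000, -0.7071, -0.7071).
r_{23} = e_2·w_3 = 2.8284.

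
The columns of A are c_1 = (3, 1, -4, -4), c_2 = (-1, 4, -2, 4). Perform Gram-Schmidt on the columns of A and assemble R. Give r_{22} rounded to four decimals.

r_{22} = 5.9861

c_1 = (3, 1, -4, -4); ‖c_1‖ = 6.4807, so e_1 = (0.4629, 0.1543, -0.6172, -0.6172).
e_1·c_2 = 0.4629·(-1) + 0.1543·4 + (-0.6172)·(-2) + (-0.6172)·4 = -1.0801.
u_2 = c_2 + 1.0801·e_1 = (-0.5000, 4.1667, -2.6667, 3.3333).
r_{22} = ‖u_2‖ = 5.9861.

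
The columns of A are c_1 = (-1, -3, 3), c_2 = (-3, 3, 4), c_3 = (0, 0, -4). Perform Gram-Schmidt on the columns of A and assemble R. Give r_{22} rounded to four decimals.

q_1 = c_1/‖c_1‖ = (-1, -3, 3)/4.3589 = (-0.2294, -0.6882, 0.6882).
r_{12} = q_1·c_2 = 1.3765.
u_2 = c_2 − 1.3765·q_1 = (-2.6842, 3.9474, 3.0526).
r_{22} = ‖u_2‖ = 5.6662.

r_{22} = 5.6662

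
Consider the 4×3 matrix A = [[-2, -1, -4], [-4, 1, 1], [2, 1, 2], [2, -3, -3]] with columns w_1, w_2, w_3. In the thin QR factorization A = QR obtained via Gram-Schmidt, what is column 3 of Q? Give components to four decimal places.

q_3 = (-0.7715, 0.4938, -0.1543, 0.3703)

w_1 = (-2, -4, 2, 2); ‖w_1‖ = 5.2915, so q_1 = (-0.3780, -0.7559, 0.3780, 0.3780).
q_1·w_2 = (-0.3780)·(-1) + (-0.7559)·1 + 0.3780·1 + 0.3780·(-3) = -1.1339.
u_2 = w_2 + 1.1339·q_1 = (-1.4286, 0.1429, 1.4286, -2.5714).
‖u_2‖ = 3.2733, so q_2 = (-0.4364, 0.0436, 0.4364, -0.7856).
q_1·w_3 = (-0.3780)·(-4) + (-0.7559)·1 + 0.3780·2 + 0.3780·(-3) = 0.3780; q_2·w_3 = (-0.4364)·(-4) + 0.0436·1 + 0.4364·2 + (-0.7856)·(-3) = 5.0190.
u_3 = w_3 − 0.3780·q_1 − 5.0190·q_2 = (-1.6667, 1.0667, -0.3333, 0.8000).
‖u_3‖ = 2.1602, so q_3 = (-0.7715, 0.4938, -0.1543, 0.3703).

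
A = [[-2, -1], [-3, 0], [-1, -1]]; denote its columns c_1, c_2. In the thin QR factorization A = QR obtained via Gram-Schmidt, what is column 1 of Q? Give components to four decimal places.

q_1 = (-0.5345, -0.8018, -0.2673)

c_1 = (-2, -3, -1); ‖c_1‖ = 3.7417, so q_1 = (-0.5345, -0.8018, -0.2673).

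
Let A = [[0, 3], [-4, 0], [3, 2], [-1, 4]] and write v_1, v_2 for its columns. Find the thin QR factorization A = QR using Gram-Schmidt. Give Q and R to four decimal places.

q_1 = v_1/‖v_1‖ = (0, -4, 3, -1)/5.0990 = (0.0000, -0.7845, 0.5883, -0.1961).
r_{12} = q_1·v_2 = 0.3922.
u_2 = v_2 − 0.3922·q_1 = (3.0000, 0.3077, 1.7692, 4.0769).
‖u_2‖ = 5.3709, so q_2 = (0.5586, 0.0573, 0.3294, 0.7591).

Q = [[0.0000, 0.5586], [-0.7845, 0.0573], [0.5883, 0.3294], [-0.1961, 0.7591]], R = [[5.0990, 0.3922], [0.0000, 5.3709]]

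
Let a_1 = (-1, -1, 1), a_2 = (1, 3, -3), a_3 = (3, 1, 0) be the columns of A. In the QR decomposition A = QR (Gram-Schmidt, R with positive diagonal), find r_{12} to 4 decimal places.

a_1 = (-1, -1, 1); ‖a_1‖ = 1.7321, so q_1 = (-0.5774, -0.5774, 0.5774).
r_{12} = q_1·a_2 = -4.0415.

r_{12} = -4.0415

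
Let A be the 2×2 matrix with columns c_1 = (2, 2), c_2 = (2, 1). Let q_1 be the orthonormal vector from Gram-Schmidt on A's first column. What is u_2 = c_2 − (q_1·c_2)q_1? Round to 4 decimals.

c_1 = (2, 2); ‖c_1‖ = 2.8284, so q_1 = (0.7071, 0.7071).
q_1·c_2 = 0.7071·2 + 0.7071·1 = 2.1213.
u_2 = c_2 − 2.1213·q_1 = (0.5000, -0.5000).

u_2 = (0.5000, -0.5000)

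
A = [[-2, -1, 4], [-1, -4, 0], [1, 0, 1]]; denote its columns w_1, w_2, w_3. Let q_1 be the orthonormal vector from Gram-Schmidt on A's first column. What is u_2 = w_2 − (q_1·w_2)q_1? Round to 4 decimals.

u_2 = (1.0000, -3.0000, -1.0000)

q_1 = w_1/‖w_1‖ = (-2, -1, 1)/2.4495 = (-0.8165, -0.4082, 0.4082).
r_{12} = q_1·w_2 = 2.4495.
u_2 = w_2 − 2.4495·q_1 = (1.0000, -3.0000, -1.0000).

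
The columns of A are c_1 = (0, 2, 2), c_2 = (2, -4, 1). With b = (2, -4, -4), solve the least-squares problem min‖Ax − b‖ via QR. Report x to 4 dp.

x = (-1.8182, 0.2424)

c_1 = (0, 2, 2); ‖c_1‖ = 2.8284, so e_1 = (0.0000, 0.7071, 0.7071).
e_1·c_2 = 0.0000·2 + 0.7071·(-4) + 0.7071·1 = -2.1213.
u_2 = c_2 + 2.1213·e_1 = (2.0000, -2.5000, 2.5000).
‖u_2‖ = 4.0620, so e_2 = (0.4924, -0.6155, 0.6155).
Qᵀb = (-5.6569, 0.9847).
Back-substitute: x_2 = 0.9847/4.0620 = 0.2424.
x_1 = (-5.6569 + 2.1213·0.2424)/2.8284 = -1.8182.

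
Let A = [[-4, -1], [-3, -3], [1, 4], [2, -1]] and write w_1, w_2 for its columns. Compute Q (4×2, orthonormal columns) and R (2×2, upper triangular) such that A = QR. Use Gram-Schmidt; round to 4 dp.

e_1 = w_1/‖w_1‖ = (-4, -3, 1, 2)/5.4772 = (-0.7303, -0.5477, 0.1826, 0.3651).
r_{12} = e_1·w_2 = 2.7386.
u_2 = w_2 − 2.7386·e_1 = (1.0000, -1.5000, 3.5000, -2.0000).
‖u_2‖ = 4.4159, so e_2 = (0.2265, -0.3397, 0.7926, -0.4529).

Q = [[-0.7303, 0.2265], [-0.5477, -0.3397], [0.1826, 0.7926], [0.3651, -0.4529]], R = [[5.4772, 2.7386], [0.0000, 4.4159]]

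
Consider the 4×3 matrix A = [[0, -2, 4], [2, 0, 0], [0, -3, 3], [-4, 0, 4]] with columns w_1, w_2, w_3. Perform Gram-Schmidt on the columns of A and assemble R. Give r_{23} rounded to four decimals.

e_1 = w_1/‖w_1‖ = (0, 2, 0, -4)/4.4721 = (0.0000, 0.4472, 0.0000, -0.8944).
r_{12} = e_1·w_2 = 0.0000.
u_2 = w_2 + 0.0000·e_1 = (-2.0000, 0.0000, -3.0000, 0.0000).
‖u_2‖ = 3.6056, so e_2 = (-0.5547, 0.0000, -0.8321, 0.0000).
r_{23} = e_2·w_3 = -4.7150.

r_{23} = -4.7150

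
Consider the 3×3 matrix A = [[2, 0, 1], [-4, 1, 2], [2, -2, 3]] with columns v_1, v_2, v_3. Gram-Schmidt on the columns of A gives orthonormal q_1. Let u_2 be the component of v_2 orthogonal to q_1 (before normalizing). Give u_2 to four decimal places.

u_2 = (0.6667, -0.3333, -1.3333)

v_1 = (2, -4, 2); ‖v_1‖ = 4.8990, so q_1 = (0.4082, -0.8165, 0.4082).
q_1·v_2 = 0.4082·0 + (-0.8165)·1 + 0.4082·(-2) = -1.6330.
u_2 = v_2 + 1.6330·q_1 = (0.6667, -0.3333, -1.3333).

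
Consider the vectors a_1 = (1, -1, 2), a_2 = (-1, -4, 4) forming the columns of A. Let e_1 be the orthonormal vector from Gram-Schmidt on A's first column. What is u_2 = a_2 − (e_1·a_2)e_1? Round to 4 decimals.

u_2 = (-2.8333, -2.1667, 0.3333)

e_1 = a_1/‖a_1‖ = (1, -1, 2)/2.4495 = (0.4082, -0.4082, 0.8165).
r_{12} = e_1·a_2 = 4.4907.
u_2 = a_2 − 4.4907·e_1 = (-2.8333, -2.1667, 0.3333).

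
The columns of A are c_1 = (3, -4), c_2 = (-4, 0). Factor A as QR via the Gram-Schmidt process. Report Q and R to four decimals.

c_1 = (3, -4); ‖c_1‖ = 5.0000, so q_1 = (0.6000, -0.8000).
q_1·c_2 = 0.6000·(-4) + (-0.8000)·0 = -2.4000.
u_2 = c_2 + 2.4000·q_1 = (-2.5600, -1.9200).
‖u_2‖ = 3.2000, so q_2 = (-0.8000, -0.6000).

Q = [[0.6000, -0.8000], [-0.8000, -0.6000]], R = [[5.0000, -2.4000], [0.0000, 3.2000]]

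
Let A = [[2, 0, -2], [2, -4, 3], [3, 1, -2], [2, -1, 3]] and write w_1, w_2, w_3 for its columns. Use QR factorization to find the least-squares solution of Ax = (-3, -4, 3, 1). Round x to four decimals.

x = (0.4777, 2.1547, 1.0260)

w_1 = (2, 2, 3, 2); ‖w_1‖ = 4.5826, so e_1 = (0.4364, 0.4364, 0.6547, 0.4364).
e_1·w_2 = 0.4364·0 + 0.4364·(-4) + 0.6547·1 + 0.4364·(-1) = -1.5275.
u_2 = w_2 + 1.5275·e_1 = (0.6667, -3.3333, 2.0000, -0.3333).
‖u_2‖ = 3.9581, so e_2 = (0.1684, -0.8422, 0.5053, -0.0842).
e_1·w_3 = 0.4364·(-2) + 0.4364·3 + 0.6547·(-2) + 0.4364·3 = 0.4364; e_2·w_3 = 0.1684·(-2) + (-0.8422)·3 + 0.5053·(-2) + (-0.0842)·3 = -4.1265.
u_3 = w_3 − 0.4364·e_1 + 4.1265·e_2 = (-1.4954, -0.6657, -0.2006, 2.4620).
‖u_3‖ = 2.9633, so e_3 = (-0.5047, -0.2246, -0.0677, 0.8308).
Qᵀb = (-0.6547, 4.2950, 3.0402).
Back-substitute: x_3 = 3.0402/2.9633 = 1.0260.
x_2 = (4.2950 + 4.1265·1.0260)/3.9581 = 2.1547.
x_1 = (-0.6547 + 1.5275·2.1547 − 0.4364·1.0260)/4.5826 = 0.4777.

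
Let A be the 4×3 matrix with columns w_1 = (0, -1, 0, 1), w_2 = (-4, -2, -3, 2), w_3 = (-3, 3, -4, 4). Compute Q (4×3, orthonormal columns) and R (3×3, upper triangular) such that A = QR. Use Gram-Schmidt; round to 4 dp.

e_1 = w_1/‖w_1‖ = (0, -1, 0, 1)/1.4142 = (0.0000, -0.7071, 0.0000, 0.7071).
r_{12} = e_1·w_2 = 2.8284.
u_2 = w_2 − 2.8284·e_1 = (-4.0000, 0.0000, -3.0000, 0.0000).
‖u_2‖ = 5.0000, so e_2 = (-0.8000, 0.0000, -0.6000, 0.0000).
r_{13} = e_1·w_3 = 0.7071; r_{23} = e_2·w_3 = 4.8000.
u_3 = w_3 − 0.7071·e_1 − 4.8000·e_2 = (0.8400, 3.5000, -1.1200, 3.5000).
‖u_3‖ = 5.1439, so e_3 = (0.1633, 0.6804, -0.2177, 0.6804).

Q = [[0.0000, -0.8000, 0.1633], [-0.7071, 0.0000, 0.6804], [0.0000, -0.6000, -0.2177], [0.7071, 0.0000, 0.6804]], R = [[1.4142, 2.8284, 0.7071], [0.0000, 5.0000, 4.8000], [0.0000, 0.0000, 5.1439]]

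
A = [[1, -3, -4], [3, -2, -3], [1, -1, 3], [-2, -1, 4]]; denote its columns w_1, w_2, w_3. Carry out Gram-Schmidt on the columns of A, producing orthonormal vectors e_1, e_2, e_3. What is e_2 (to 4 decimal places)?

w_1 = (1, 3, 1, -2); ‖w_1‖ = 3.8730, so e_1 = (0.2582, 0.7746, 0.2582, -0.5164).
e_1·w_2 = 0.2582·(-3) + 0.7746·(-2) + 0.2582·(-1) + (-0.5164)·(-1) = -2.0656.
u_2 = w_2 + 2.0656·e_1 = (-2.4667, -0.4000, -0.4667, -2.0667).
‖u_2‖ = 3.2762, so e_2 = (-0.7529, -0.1221, -0.1424, -0.6308).

e_2 = (-0.7529, -0.1221, -0.1424, -0.6308)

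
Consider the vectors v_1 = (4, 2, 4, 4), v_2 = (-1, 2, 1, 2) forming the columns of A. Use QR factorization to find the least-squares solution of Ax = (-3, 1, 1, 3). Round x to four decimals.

e_1 = v_1/‖v_1‖ = (4, 2, 4, 4)/7.2111 = (0.5547, 0.2774, 0.5547, 0.5547).
r_{12} = e_1·v_2 = 1.6641.
u_2 = v_2 − 1.6641·e_1 = (-1.9231, 1.5385, 0.0769, 1.0769).
‖u_2‖ = 2.6890, so e_2 = (-0.7152, 0.5721, 0.0286, 0.4005).
Qᵀb = (0.8321, 3.9477).
Back-substitute: x_2 = 3.9477/2.6890 = 1.4681.
x_1 = (0.8321 − 1.6641·1.4681)/7.2111 = -0.2234.

x = (-0.2234, 1.4681)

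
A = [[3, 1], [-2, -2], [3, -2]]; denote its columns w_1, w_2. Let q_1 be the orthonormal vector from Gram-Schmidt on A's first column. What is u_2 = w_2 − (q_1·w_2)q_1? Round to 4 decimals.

u_2 = (0.8636, -1.9091, -2.1364)

q_1 = w_1/‖w_1‖ = (3, -2, 3)/4.6904 = (0.6396, -0.4264, 0.6396).
r_{12} = q_1·w_2 = 0.2132.
u_2 = w_2 − 0.2132·q_1 = (0.8636, -1.9091, -2.1364).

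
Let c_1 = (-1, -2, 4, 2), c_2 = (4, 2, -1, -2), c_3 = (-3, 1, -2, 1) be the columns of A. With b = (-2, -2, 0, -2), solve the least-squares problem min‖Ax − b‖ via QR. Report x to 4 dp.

e_1 = c_1/‖c_1‖ = (-1, -2, 4, 2)/5.0000 = (-0.2000, -0.4000, 0.8000, 0.4000).
r_{12} = e_1·c_2 = -3.2000.
u_2 = c_2 + 3.2000·e_1 = (3.3600, 0.7200, 1.5600, -0.7200).
‖u_2‖ = 3.8419, so e_2 = (0.8746, 0.1874, 0.4061, -0.1874).
r_{13} = e_1·c_3 = -1.0000; r_{23} = e_2·c_3 = -3.4358.
u_3 = c_3 + 1.0000·e_1 + 3.4358·e_2 = (-0.1951, 1.2439, 0.1951, 0.7561).
‖u_3‖ = 1.4816, so e_3 = (-0.1317, 0.8396, 0.1317, 0.5103).
Qᵀb = (0.4000, -1.7491, -2.4364).
Back-substitute: x_3 = -2.4364/1.4816 = -1.6444.
x_2 = (-1.7491 + 3.4358·(-1.6444))/3.8419 = -1.9259.
x_1 = (0.4000 + 3.2000·(-1.9259) + 1.0000·(-1.6444))/5.0000 = -1.4815.

x = (-1.4815, -1.9259, -1.6444)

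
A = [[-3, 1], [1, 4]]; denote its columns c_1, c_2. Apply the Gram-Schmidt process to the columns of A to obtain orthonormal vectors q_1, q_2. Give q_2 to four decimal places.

c_1 = (-3, 1); ‖c_1‖ = 3.1623, so q_1 = (-0.9487, 0.3162).
q_1·c_2 = (-0.9487)·1 + 0.3162·4 = 0.3162.
u_2 = c_2 − 0.3162·q_1 = (1.3000, 3.9000).
‖u_2‖ = 4.1110, so q_2 = (0.3162, 0.9487).

q_2 = (0.3162, 0.9487)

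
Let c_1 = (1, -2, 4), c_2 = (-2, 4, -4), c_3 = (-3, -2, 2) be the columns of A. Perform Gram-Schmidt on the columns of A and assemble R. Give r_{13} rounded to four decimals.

r_{13} = 1.9640

c_1 = (1, -2, 4); ‖c_1‖ = 4.5826, so q_1 = (0.2182, -0.4364, 0.8729).
r_{13} = q_1·c_3 = 1.9640.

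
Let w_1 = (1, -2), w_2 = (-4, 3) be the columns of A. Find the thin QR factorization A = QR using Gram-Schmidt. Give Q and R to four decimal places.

w_1 = (1, -2); ‖w_1‖ = 2.2361, so q_1 = (0.4472, -0.8944).
q_1·w_2 = 0.4472·(-4) + (-0.8944)·3 = -4.4721.
u_2 = w_2 + 4.4721·q_1 = (-2.0000, -1.0000).
‖u_2‖ = 2.2361, so q_2 = (-0.8944, -0.4472).

Q = [[0.4472, -0.8944], [-0.8944, -0.4472]], R = [[2.2361, -4.4721], [0.0000, 2.2361]]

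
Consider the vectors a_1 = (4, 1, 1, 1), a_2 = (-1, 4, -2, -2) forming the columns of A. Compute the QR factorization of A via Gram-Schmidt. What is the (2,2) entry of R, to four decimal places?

r_{22} = 4.9151

q_1 = a_1/‖a_1‖ = (4, 1, 1, 1)/4.3589 = (0.9177, 0.2294, 0.2294, 0.2294).
r_{12} = q_1·a_2 = -0.9177.
u_2 = a_2 + 0.9177·q_1 = (-0.1579, 4.2105, -1.7895, -1.7895).
r_{22} = ‖u_2‖ = 4.9151.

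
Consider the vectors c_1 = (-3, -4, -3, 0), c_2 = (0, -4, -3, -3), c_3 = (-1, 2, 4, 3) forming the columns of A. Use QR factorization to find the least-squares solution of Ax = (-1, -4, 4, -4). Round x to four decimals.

c_1 = (-3, -4, -3, 0); ‖c_1‖ = 5.8310, so e_1 = (-0.5145, -0.6860, -0.5145, 0.0000).
e_1·c_2 = (-0.5145)·0 + (-0.6860)·(-4) + (-0.5145)·(-3) + 0.0000·(-3) = 4.2875.
u_2 = c_2 − 4.2875·e_1 = (2.2059, -1.0588, -0.7941, -3.0000).
‖u_2‖ = 3.9519, so e_2 = (0.5582, -0.2679, -0.2009, -0.7591).
e_1·c_3 = (-0.5145)·(-1) + (-0.6860)·2 + (-0.5145)·4 + 0.0000·3 = -2.9155; e_2·c_3 = 0.5582·(-1) + (-0.2679)·2 + (-0.2009)·4 + (-0.7591)·3 = -4.1752.
u_3 = c_3 + 2.9155·e_1 + 4.1752·e_2 = (-0.1695, -1.1186, 1.6610, -0.1695).
‖u_3‖ = 2.0169, so e_3 = (-0.0840, -0.5546, 0.8236, -0.0840).
Qᵀb = (1.2005, 2.7462, 5.9330).
Back-substitute: x_3 = 5.9330/2.0169 = 2.9417.
x_2 = (2.7462 + 4.1752·2.9417)/3.9519 = 3.8028.
x_1 = (1.2005 − 4.2875·3.8028 + 2.9155·2.9417)/5.8310 = -1.1194.

x = (-1.1194, 3.8028, 2.9417)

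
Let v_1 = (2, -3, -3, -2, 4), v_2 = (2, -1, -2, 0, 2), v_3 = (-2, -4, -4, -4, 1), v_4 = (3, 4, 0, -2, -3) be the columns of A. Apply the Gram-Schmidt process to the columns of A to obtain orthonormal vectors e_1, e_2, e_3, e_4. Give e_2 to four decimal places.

e_2 = (0.6325, 0.3162, -0.3162, 0.6325, 0.0000)

e_1 = v_1/‖v_1‖ = (2, -3, -3, -2, 4)/6.4807 = (0.3086, -0.4629, -0.4629, -0.3086, 0.6172).
r_{12} = e_1·v_2 = 3.2404.
u_2 = v_2 − 3.2404·e_1 = (1.0000, 0.5000, -0.5000, 1.0000, 0.0000).
‖u_2‖ = 1.5811, so e_2 = (0.6325, 0.3162, -0.3162, 0.6325, 0.0000).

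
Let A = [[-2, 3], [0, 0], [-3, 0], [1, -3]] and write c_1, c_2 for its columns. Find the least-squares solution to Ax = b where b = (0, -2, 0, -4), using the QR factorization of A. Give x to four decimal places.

x = (0.2105, 0.7719)

c_1 = (-2, 0, -3, 1); ‖c_1‖ = 3.7417, so e_1 = (-0.5345, 0.0000, -0.8018, 0.2673).
e_1·c_2 = (-0.5345)·3 + 0.0000·0 + (-0.8018)·0 + 0.2673·(-3) = -2.4054.
u_2 = c_2 + 2.4054·e_1 = (1.7143, 0.0000, -1.9286, -2.3571).
‖u_2‖ = 3.4949, so e_2 = (0.4905, 0.0000, -0.5518, -0.6745).
Qᵀb = (-1.0690, 2.6978).
Back-substitute: x_2 = 2.6978/3.4949 = 0.7719.
x_1 = (-1.0690 + 2.4054·0.7719)/3.7417 = 0.2105.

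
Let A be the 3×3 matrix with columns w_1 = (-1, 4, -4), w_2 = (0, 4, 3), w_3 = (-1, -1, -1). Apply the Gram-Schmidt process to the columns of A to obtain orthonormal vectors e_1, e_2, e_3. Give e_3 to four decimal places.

e_3 = (-0.9844, -0.1055, 0.1406)

w_1 = (-1, 4, -4); ‖w_1‖ = 5.7446, so e_1 = (-0.1741, 0.6963, -0.6963).
e_1·w_2 = (-0.1741)·0 + 0.6963·4 + (-0.6963)·3 = 0.6963.
u_2 = w_2 − 0.6963·e_1 = (0.1212, 3.5152, 3.4848).
‖u_2‖ = 4.9513, so e_2 = (0.0245, 0.7099, 0.7038).
e_1·w_3 = (-0.1741)·(-1) + 0.6963·(-1) + (-0.6963)·(-1) = 0.1741; e_2·w_3 = 0.0245·(-1) + 0.7099·(-1) + 0.7038·(-1) = -1.4383.
u_3 = w_3 − 0.1741·e_1 + 1.4383·e_2 = (-0.9345, -0.1001, 0.1335).
‖u_3‖ = 0.9493, so e_3 = (-0.9844, -0.1055, 0.1406).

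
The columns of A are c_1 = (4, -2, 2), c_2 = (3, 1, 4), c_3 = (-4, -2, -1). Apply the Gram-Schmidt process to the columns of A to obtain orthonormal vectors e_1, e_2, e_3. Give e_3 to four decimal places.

c_1 = (4, -2, 2); ‖c_1‖ = 4.8990, so e_1 = (0.8165, -0.4082, 0.4082).
e_1·c_2 = 0.8165·3 + (-0.4082)·1 + 0.4082·4 = 3.6742.
u_2 = c_2 − 3.6742·e_1 = (0.0000, 2.5000, 2.5000).
‖u_2‖ = 3.5355, so e_2 = (0.0000, 0.7071, 0.7071).
e_1·c_3 = 0.8165·(-4) + (-0.4082)·(-2) + 0.4082·(-1) = -2.8577; e_2·c_3 = (0.0000)·(-4) + 0.7071·(-2) + 0.7071·(-1) = -2.1213.
u_3 = c_3 + 2.8577·e_1 + 2.1213·e_2 = (-1.6667, -1.6667, 1.6667).
‖u_3‖ = 2.8868, so e_3 = (-0.5774, -0.5774, 0.5774).

e_3 = (-0.5774, -0.5774, 0.5774)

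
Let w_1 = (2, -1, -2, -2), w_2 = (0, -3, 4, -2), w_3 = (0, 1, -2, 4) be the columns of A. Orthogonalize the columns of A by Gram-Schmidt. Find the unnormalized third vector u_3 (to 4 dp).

u_3 = (0.8723, -1.4468, -0.1915, 1.7872)

e_1 = w_1/‖w_1‖ = (2, -1, -2, -2)/3.6056 = (0.5547, -0.2774, -0.5547, -0.5547).
r_{12} = e_1·w_2 = -0.2774.
u_2 = w_2 + 0.2774·e_1 = (0.1538, -3.0769, 3.8462, -2.1538).
‖u_2‖ = 5.3780, so e_2 = (0.0286, -0.5721, 0.7152, -0.4005).
r_{13} = e_1·w_3 = -1.3868; r_{23} = e_2·w_3 = -3.6044.
u_3 = w_3 + 1.3868·e_1 + 3.6044·e_2 = (0.8723, -1.4468, -0.1915, 1.7872).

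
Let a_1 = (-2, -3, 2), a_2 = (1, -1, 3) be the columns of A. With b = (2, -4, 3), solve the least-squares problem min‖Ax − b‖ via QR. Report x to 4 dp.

x = (0.3551, 1.1377)

e_1 = a_1/‖a_1‖ = (-2, -3, 2)/4.1231 = (-0.4851, -0.7276, 0.4851).
r_{12} = e_1·a_2 = 1.6977.
u_2 = a_2 − 1.6977·e_1 = (1.8235, 0.2353, 2.1765).
‖u_2‖ = 2.8491, so e_2 = (0.6400, 0.0826, 0.7639).
Qᵀb = (3.3955, 3.2414).
Back-substitute: x_2 = 3.2414/2.8491 = 1.1377.
x_1 = (3.3955 − 1.6977·1.1377)/4.1231 = 0.3551.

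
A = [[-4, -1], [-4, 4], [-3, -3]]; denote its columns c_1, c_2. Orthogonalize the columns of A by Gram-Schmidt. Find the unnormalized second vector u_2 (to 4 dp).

c_1 = (-4, -4, -3); ‖c_1‖ = 6.4031, so e_1 = (-0.6247, -0.6247, -0.4685).
e_1·c_2 = (-0.6247)·(-1) + (-0.6247)·4 + (-0.4685)·(-3) = -0.4685.
u_2 = c_2 + 0.4685·e_1 = (-1.2927, 3.7073, -3.2195).

u_2 = (-1.2927, 3.7073, -3.2195)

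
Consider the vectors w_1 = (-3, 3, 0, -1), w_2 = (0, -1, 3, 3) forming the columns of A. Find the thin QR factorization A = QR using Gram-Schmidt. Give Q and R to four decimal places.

w_1 = (-3, 3, 0, -1); ‖w_1‖ = 4.3589, so e_1 = (-0.6882, 0.6882, 0.0000, -0.2294).
e_1·w_2 = (-0.6882)·0 + 0.6882·(-1) + 0.0000·3 + (-0.2294)·3 = -1.3765.
u_2 = w_2 + 1.3765·e_1 = (-0.9474, -0.0526, 3.0000, 2.6842).
‖u_2‖ = 4.1359, so e_2 = (-0.2291, -0.0127, 0.7254, 0.6490).

Q = [[-0.6882, -0.2291], [0.6882, -0.0127], [0.0000, 0.7254], [-0.2294, 0.6490]], R = [[4.3589, -1.3765], [0.0000, 4.1359]]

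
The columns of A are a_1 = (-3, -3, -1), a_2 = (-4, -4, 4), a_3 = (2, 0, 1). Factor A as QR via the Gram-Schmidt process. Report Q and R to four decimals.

q_1 = a_1/‖a_1‖ = (-3, -3, -1)/4.3589 = (-0.6882, -0.6882, -0.2294).
r_{12} = q_1·a_2 = 4.5883.
u_2 = a_2 − 4.5883·q_1 = (-0.8421, -0.8421, 5.0526).
‖u_2‖ = 5.1911, so q_2 = (-0.1622, -0.1622, 0.9733).
r_{13} = q_1·a_3 = -1.6059; r_{23} = q_2·a_3 = 0.6489.
u_3 = a_3 + 1.6059·q_1 − 0.6489·q_2 = (1.0000, -1.0000, 0.0000).
‖u_3‖ = 1.4142, so q_3 = (0.7071, -0.7071, 0.0000).

Q = [[-0.6882, -0.1622, 0.7071], [-0.6882, -0.1622, -0.7071], [-0.2294, 0.9733, 0.0000]], R = [[4.3589, 4.5883, -1.6059], [0.0000, 5.1911, 0.6489], [0.0000, 0.0000, 1.4142]]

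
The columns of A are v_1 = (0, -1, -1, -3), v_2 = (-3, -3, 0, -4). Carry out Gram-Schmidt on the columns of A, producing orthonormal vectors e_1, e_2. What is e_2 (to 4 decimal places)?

e_2 = (-0.8151, -0.4446, 0.3705, 0.0247)

v_1 = (0, -1, -1, -3); ‖v_1‖ = 3.3166, so e_1 = (0.0000, -0.3015, -0.3015, -0.9045).
e_1·v_2 = 0.0000·(-3) + (-0.3015)·(-3) + (-0.3015)·0 + (-0.9045)·(-4) = 4.5227.
u_2 = v_2 − 4.5227·e_1 = (-3.0000, -1.6364, 1.3636, 0.0909).
‖u_2‖ = 3.6804, so e_2 = (-0.8151, -0.4446, 0.3705, 0.0247).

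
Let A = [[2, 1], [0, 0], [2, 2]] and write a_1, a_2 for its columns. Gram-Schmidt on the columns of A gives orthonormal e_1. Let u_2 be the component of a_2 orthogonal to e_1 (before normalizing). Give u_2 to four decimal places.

a_1 = (2, 0, 2); ‖a_1‖ = 2.8284, so e_1 = (0.7071, 0.0000, 0.7071).
e_1·a_2 = 0.7071·1 + 0.0000·0 + 0.7071·2 = 2.1213.
u_2 = a_2 − 2.1213·e_1 = (-0.5000, 0.0000, 0.5000).

u_2 = (-0.5000, 0.0000, 0.5000)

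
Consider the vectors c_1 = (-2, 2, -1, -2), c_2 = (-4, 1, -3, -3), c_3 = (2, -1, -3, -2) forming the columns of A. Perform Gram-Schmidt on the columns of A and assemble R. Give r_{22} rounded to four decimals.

r_{22} = 2.6890

c_1 = (-2, 2, -1, -2); ‖c_1‖ = 3.6056, so e_1 = (-0.5547, 0.5547, -0.2774, -0.5547).
e_1·c_2 = (-0.5547)·(-4) + 0.5547·1 + (-0.2774)·(-3) + (-0.5547)·(-3) = 5.2697.
u_2 = c_2 − 5.2697·e_1 = (-1.0769, -1.9231, -1.5385, -0.0769).
r_{22} = ‖u_2‖ = 2.6890.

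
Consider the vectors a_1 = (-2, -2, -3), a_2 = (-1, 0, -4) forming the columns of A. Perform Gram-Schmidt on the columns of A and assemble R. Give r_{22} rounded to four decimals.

a_1 = (-2, -2, -3); ‖a_1‖ = 4.1231, so q_1 = (-0.4851, -0.4851, -0.7276).
q_1·a_2 = (-0.4851)·(-1) + (-0.4851)·0 + (-0.7276)·(-4) = 3.3955.
u_2 = a_2 − 3.3955·q_1 = (0.6471, 1.6471, -1.5294).
r_{22} = ‖u_2‖ = 2.3389.

r_{22} = 2.3389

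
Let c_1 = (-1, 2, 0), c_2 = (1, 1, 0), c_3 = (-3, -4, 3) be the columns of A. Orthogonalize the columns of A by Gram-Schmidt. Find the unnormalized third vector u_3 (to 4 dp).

u_3 = (0.0000, 0.0000, 3.0000)

c_1 = (-1, 2, 0); ‖c_1‖ = 2.2361, so q_1 = (-0.4472, 0.8944, 0.0000).
q_1·c_2 = (-0.4472)·1 + 0.8944·1 + 0.0000·0 = 0.4472.
u_2 = c_2 − 0.4472·q_1 = (1.2000, 0.6000, 0.0000).
‖u_2‖ = 1.3416, so q_2 = (0.8944, 0.4472, 0.0000).
q_1·c_3 = (-0.4472)·(-3) + 0.8944·(-4) + 0.0000·3 = -2.2361; q_2·c_3 = 0.8944·(-3) + 0.4472·(-4) + 0.0000·3 = -4.4721.
u_3 = c_3 + 2.2361·q_1 + 4.4721·q_2 = (0.0000, 0.0000, 3.0000).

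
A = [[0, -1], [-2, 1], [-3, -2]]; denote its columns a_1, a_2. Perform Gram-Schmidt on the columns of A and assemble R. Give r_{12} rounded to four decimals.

r_{12} = 1.1094

q_1 = a_1/‖a_1‖ = (0, -2, -3)/3.6056 = (0.0000, -0.5547, -0.8321).
r_{12} = q_1·a_2 = 1.1094.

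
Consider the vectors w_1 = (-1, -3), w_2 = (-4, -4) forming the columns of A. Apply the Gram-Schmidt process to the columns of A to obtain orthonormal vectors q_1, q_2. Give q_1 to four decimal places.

q_1 = (-0.3162, -0.9487)

w_1 = (-1, -3); ‖w_1‖ = 3.1623, so q_1 = (-0.3162, -0.9487).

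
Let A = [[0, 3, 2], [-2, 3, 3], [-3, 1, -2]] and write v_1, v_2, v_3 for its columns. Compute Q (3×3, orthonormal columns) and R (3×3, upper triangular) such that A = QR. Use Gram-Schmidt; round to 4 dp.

Q = [[0.0000, 0.8395, -0.5433], [-0.5547, 0.4521, 0.6985], [-0.8321, -0.3014, -0.4657]], R = [[3.6056, -2.4962, 0.0000], [0.0000, 3.5734, 3.6380], [0.0000, 0.0000, 1.9404]]

v_1 = (0, -2, -3); ‖v_1‖ = 3.6056, so e_1 = (0.0000, -0.5547, -0.8321).
e_1·v_2 = 0.0000·3 + (-0.5547)·3 + (-0.8321)·1 = -2.4962.
u_2 = v_2 + 2.4962·e_1 = (3.0000, 1.6154, -1.0769).
‖u_2‖ = 3.5734, so e_2 = (0.8395, 0.4521, -0.3014).
e_1·v_3 = 0.0000·2 + (-0.5547)·3 + (-0.8321)·(-2) = 0.0000; e_2·v_3 = 0.8395·2 + 0.4521·3 + (-0.3014)·(-2) = 3.6380.
u_3 = v_3 + 0.0000·e_1 − 3.6380·e_2 = (-1.0542, 1.3554, -0.9036).
‖u_3‖ = 1.9404, so e_3 = (-0.5433, 0.6985, -0.4657).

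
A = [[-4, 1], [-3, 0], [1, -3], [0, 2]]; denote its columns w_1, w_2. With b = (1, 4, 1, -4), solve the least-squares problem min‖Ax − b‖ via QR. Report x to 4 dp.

x = (-0.8889, -1.1587)

w_1 = (-4, -3, 1, 0); ‖w_1‖ = 5.0990, so q_1 = (-0.7845, -0.5883, 0.1961, 0.0000).
q_1·w_2 = (-0.7845)·1 + (-0.5883)·0 + 0.1961·(-3) + 0.0000·2 = -1.3728.
u_2 = w_2 + 1.3728·q_1 = (-0.0769, -0.8077, -2.7308, 2.0000).
‖u_2‖ = 3.4807, so q_2 = (-0.0221, -0.2320, -0.7845, 0.5746).
Qᵀb = (-2.9417, -4.0332).
Back-substitute: x_2 = -4.0332/3.4807 = -1.1587.
x_1 = (-2.9417 + 1.3728·(-1.1587))/5.0990 = -0.8889.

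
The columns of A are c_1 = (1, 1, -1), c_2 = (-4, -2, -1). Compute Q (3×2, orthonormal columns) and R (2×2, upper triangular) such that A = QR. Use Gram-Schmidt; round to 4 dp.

e_1 = c_1/‖c_1‖ = (1, 1, -1)/1.7321 = (0.5774, 0.5774, -0.5774).
r_{12} = e_1·c_2 = -2.8868.
u_2 = c_2 + 2.8868·e_1 = (-2.3333, -0.3333, -2.6667).
‖u_2‖ = 3.5590, so e_2 = (-0.6556, -0.0937, -0.7493).

Q = [[0.5774, -0.6556], [0.5774, -0.0937], [-0.5774, -0.7493]], R = [[1.7321, -2.8868], [0.0000, 3.5590]]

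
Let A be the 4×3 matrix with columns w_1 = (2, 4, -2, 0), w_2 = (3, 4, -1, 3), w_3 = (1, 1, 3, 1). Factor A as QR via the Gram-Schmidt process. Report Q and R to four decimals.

e_1 = w_1/‖w_1‖ = (2, 4, -2, 0)/4.8990 = (0.4082, 0.8165, -0.4082, 0.0000).
r_{12} = e_1·w_2 = 4.8990.
u_2 = w_2 − 4.8990·e_1 = (1.0000, 0.0000, 1.0000, 3.0000).
‖u_2‖ = 3.3166, so e_2 = (0.3015, 0.0000, 0.3015, 0.9045).
r_{13} = e_1·w_3 = 0.0000; r_{23} = e_2·w_3 = 2.1106.
u_3 = w_3 + 0.0000·e_1 − 2.1106·e_2 = (0.3636, 1.0000, 2.3636, -0.9091).
‖u_3‖ = 2.7469, so e_3 = (0.1324, 0.3640, 0.8605, -0.3310).

Q = [[0.4082, 0.3015, 0.1324], [0.8165, 0.0000, 0.3640], [-0.4082, 0.3015, 0.8605], [0.0000, 0.9045, -0.3310]], R = [[4.8990, 4.8990, 0.0000], [0.0000, 3.3166, 2.1106], [0.0000, 0.0000, 2.7469]]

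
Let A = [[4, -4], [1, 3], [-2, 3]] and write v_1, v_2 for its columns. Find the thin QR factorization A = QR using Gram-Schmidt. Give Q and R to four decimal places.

Q = [[0.8729, -0.0929], [0.2182, 0.9524], [-0.4364, 0.2904]], R = [[4.5826, -4.1461], [0.0000, 4.0999]]

v_1 = (4, 1, -2); ‖v_1‖ = 4.5826, so e_1 = (0.8729, 0.2182, -0.4364).
e_1·v_2 = 0.8729·(-4) + 0.2182·3 + (-0.4364)·3 = -4.1461.
u_2 = v_2 + 4.1461·e_1 = (-0.3810, 3.9048, 1.1905).
‖u_2‖ = 4.0999, so e_2 = (-0.0929, 0.9524, 0.2904).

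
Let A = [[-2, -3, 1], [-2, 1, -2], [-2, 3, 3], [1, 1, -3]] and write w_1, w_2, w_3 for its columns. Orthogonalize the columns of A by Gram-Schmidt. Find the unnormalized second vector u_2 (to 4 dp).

e_1 = w_1/‖w_1‖ = (-2, -2, -2, 1)/3.6056 = (-0.5547, -0.5547, -0.5547, 0.2774).
r_{12} = e_1·w_2 = -0.2774.
u_2 = w_2 + 0.2774·e_1 = (-3.1538, 0.8462, 2.8462, 1.0769).

u_2 = (-3.1538, 0.8462, 2.8462, 1.0769)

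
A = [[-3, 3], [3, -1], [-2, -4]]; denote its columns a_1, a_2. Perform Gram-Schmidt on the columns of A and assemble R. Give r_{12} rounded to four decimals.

a_1 = (-3, 3, -2); ‖a_1‖ = 4.6904, so q_1 = (-0.6396, 0.6396, -0.4264).
r_{12} = q_1·a_2 = -0.8528.

r_{12} = -0.8528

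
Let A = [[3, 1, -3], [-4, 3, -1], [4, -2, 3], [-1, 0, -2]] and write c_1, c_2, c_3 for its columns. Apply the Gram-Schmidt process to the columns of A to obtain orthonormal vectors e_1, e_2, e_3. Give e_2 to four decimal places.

e_2 = (0.8299, 0.5176, -0.1428, -0.1517)

c_1 = (3, -4, 4, -1); ‖c_1‖ = 6.4807, so e_1 = (0.4629, -0.6172, 0.6172, -0.1543).
e_1·c_2 = 0.4629·1 + (-0.6172)·3 + 0.6172·(-2) + (-0.1543)·0 = -2.6232.
u_2 = c_2 + 2.6232·e_1 = (2.2143, 1.3810, -0.3810, -0.4048).
‖u_2‖ = 2.6682, so e_2 = (0.8299, 0.5176, -0.1428, -0.1517).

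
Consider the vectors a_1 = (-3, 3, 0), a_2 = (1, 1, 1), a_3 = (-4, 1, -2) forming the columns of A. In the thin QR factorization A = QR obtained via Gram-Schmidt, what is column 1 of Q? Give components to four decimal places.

q_1 = (-0.7071, 0.7071, 0.0000)

a_1 = (-3, 3, 0); ‖a_1‖ = 4.2426, so q_1 = (-0.7071, 0.7071, 0.0000).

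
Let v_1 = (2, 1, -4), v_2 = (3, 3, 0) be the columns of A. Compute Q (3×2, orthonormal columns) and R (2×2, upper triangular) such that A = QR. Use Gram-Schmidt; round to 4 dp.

Q = [[0.4364, 0.5698], [0.2182, 0.6838], [-0.8729, 0.4558]], R = [[4.5826, 1.9640], [0.0000, 3.7607]]

v_1 = (2, 1, -4); ‖v_1‖ = 4.5826, so q_1 = (0.4364, 0.2182, -0.8729).
q_1·v_2 = 0.4364·3 + 0.2182·3 + (-0.8729)·0 = 1.9640.
u_2 = v_2 − 1.9640·q_1 = (2.1429, 2.5714, 1.7143).
‖u_2‖ = 3.7607, so q_2 = (0.5698, 0.6838, 0.4558).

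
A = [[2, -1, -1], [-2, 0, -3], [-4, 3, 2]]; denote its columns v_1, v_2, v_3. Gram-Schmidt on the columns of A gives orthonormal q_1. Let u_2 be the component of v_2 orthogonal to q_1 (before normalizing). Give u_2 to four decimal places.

u_2 = (0.1667, -1.1667, 0.6667)

v_1 = (2, -2, -4); ‖v_1‖ = 4.8990, so q_1 = (0.4082, -0.4082, -0.8165).
q_1·v_2 = 0.4082·(-1) + (-0.4082)·0 + (-0.8165)·3 = -2.8577.
u_2 = v_2 + 2.8577·q_1 = (0.1667, -1.1667, 0.6667).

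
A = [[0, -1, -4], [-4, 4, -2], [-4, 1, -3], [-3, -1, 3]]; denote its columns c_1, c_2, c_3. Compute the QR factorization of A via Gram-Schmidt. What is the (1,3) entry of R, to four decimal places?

r_{13} = 1.7179

c_1 = (0, -4, -4, -3); ‖c_1‖ = 6.4031, so q_1 = (0.0000, -0.6247, -0.6247, -0.4685).
r_{13} = q_1·c_3 = 1.7179.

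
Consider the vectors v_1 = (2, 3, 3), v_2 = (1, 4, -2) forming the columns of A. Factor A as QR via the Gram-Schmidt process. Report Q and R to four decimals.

Q = [[0.4264, 0.0641], [0.6396, 0.6840], [0.6396, -0.7267]], R = [[4.6904, 1.7056], [0.0000, 4.2533]]

q_1 = v_1/‖v_1‖ = (2, 3, 3)/4.6904 = (0.4264, 0.6396, 0.6396).
r_{12} = q_1·v_2 = 1.7056.
u_2 = v_2 − 1.7056·q_1 = (0.2727, 2.9091, -3.0909).
‖u_2‖ = 4.2533, so q_2 = (0.0641, 0.6840, -0.7267).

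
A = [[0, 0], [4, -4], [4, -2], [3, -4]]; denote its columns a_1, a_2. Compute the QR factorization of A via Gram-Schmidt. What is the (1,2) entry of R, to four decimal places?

a_1 = (0, 4, 4, 3); ‖a_1‖ = 6.4031, so e_1 = (0.0000, 0.6247, 0.6247, 0.4685).
r_{12} = e_1·a_2 = -5.6223.

r_{12} = -5.6223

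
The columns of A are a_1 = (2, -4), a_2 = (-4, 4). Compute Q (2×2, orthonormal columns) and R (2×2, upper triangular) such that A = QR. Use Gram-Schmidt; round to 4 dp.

a_1 = (2, -4); ‖a_1‖ = 4.4721, so e_1 = (0.4472, -0.8944).
e_1·a_2 = 0.4472·(-4) + (-0.8944)·4 = -5.3666.
u_2 = a_2 + 5.3666·e_1 = (-1.6000, -0.8000).
‖u_2‖ = 1.7889, so e_2 = (-0.8944, -0.4472).

Q = [[0.4472, -0.8944], [-0.8944, -0.4472]], R = [[4.4721, -5.3666], [0.0000, 1.7889]]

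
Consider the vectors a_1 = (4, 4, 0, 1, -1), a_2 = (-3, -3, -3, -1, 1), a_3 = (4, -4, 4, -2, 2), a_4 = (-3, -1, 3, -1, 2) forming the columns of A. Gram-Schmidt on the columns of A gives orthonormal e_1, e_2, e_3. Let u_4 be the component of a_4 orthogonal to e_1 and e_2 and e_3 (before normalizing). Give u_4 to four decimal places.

e_1 = a_1/‖a_1‖ = (4, 4, 0, 1, -1)/5.8310 = (0.6860, 0.6860, 0.0000, 0.1715, -0.1715).
r_{12} = e_1·a_2 = -4.4590.
u_2 = a_2 + 4.4590·e_1 = (0.0588, 0.0588, -3.0000, -0.2353, 0.2353).
‖u_2‖ = 3.0195, so e_2 = (0.0195, 0.0195, -0.9935, -0.0779, 0.0779).
r_{13} = e_1·a_3 = -0.6860; r_{23} = e_2·a_3 = -3.6624.
u_3 = a_3 + 0.6860·e_1 + 3.6624·e_2 = (4.5419, -3.4581, 0.3613, -2.1677, 2.1677).
‖u_3‖ = 6.4897, so e_3 = (0.6999, -0.5329, 0.0557, -0.3340, 0.3340).
r_{14} = e_1·a_4 = -3.2585; r_{24} = e_2·a_4 = -2.8247; r_{34} = e_3·a_4 = -0.3977.
u_4 = a_4 + 3.2585·e_1 + 2.8247·e_2 + 0.3977·e_3 = (-0.4314, 1.0784, 0.2157, -0.7941, 1.7941).

u_4 = (-0.4314, 1.0784, 0.2157, -0.7941, 1.7941)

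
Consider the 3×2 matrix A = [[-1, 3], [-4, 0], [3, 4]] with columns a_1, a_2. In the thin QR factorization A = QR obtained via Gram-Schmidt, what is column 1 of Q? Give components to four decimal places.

a_1 = (-1, -4, 3); ‖a_1‖ = 5.0990, so e_1 = (-0.1961, -0.7845, 0.5883).

e_1 = (-0.1961, -0.7845, 0.5883)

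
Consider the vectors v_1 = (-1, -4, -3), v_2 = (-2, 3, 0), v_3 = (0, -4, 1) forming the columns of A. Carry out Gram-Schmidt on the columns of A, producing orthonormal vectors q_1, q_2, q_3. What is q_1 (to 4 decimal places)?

q_1 = v_1/‖v_1‖ = (-1, -4, -3)/5.0990 = (-0.1961, -0.7845, -0.5883).

q_1 = (-0.1961, -0.7845, -0.5883)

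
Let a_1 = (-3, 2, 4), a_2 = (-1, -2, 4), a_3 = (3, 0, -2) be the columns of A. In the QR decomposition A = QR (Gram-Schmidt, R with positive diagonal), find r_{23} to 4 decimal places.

r_{23} = -0.6065

q_1 = a_1/‖a_1‖ = (-3, 2, 4)/5.3852 = (-0.5571, 0.3714, 0.7428).
r_{12} = q_1·a_2 = 2.7854.
u_2 = a_2 − 2.7854·q_1 = (0.5517, -3.0345, 1.9310).
‖u_2‖ = 3.6389, so q_2 = (0.1516, -0.8339, 0.5307).
r_{23} = q_2·a_3 = -0.6065.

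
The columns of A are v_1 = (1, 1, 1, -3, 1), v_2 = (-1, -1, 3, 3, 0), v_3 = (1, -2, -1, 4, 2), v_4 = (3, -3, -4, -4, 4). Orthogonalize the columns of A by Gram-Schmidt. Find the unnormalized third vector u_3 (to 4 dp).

v_1 = (1, 1, 1, -3, 1); ‖v_1‖ = 3.6056, so e_1 = (0.2774, 0.2774, 0.2774, -0.8321, 0.2774).
e_1·v_2 = 0.2774·(-1) + 0.2774·(-1) + 0.2774·3 + (-0.8321)·3 + 0.2774·0 = -2.2188.
u_2 = v_2 + 2.2188·e_1 = (-0.3846, -0.3846, 3.6154, 1.1538, 0.6154).
‖u_2‖ = 3.8829, so e_2 = (-0.0991, -0.0991, 0.9311, 0.2972, 0.1585).
e_1·v_3 = 0.2774·1 + 0.2774·(-2) + 0.2774·(-1) + (-0.8321)·4 + 0.2774·2 = -3.3282; e_2·v_3 = (-0.0991)·1 + (-0.0991)·(-2) + 0.9311·(-1) + 0.2972·4 + 0.1585·2 = 0.6736.
u_3 = v_3 + 3.3282·e_1 − 0.6736·e_2 = (1.9898, -1.0102, -0.7041, 1.0306, 2.8163).

u_3 = (1.9898, -1.0102, -0.7041, 1.0306, 2.8163)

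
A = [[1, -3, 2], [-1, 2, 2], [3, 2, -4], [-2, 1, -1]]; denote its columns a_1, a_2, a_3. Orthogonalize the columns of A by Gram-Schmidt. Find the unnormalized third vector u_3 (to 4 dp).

u_3 = (0.7584, 2.5911, -0.5688, -1.7695)

q_1 = a_1/‖a_1‖ = (1, -1, 3, -2)/3.8730 = (0.2582, -0.2582, 0.7746, -0.5164).
r_{12} = q_1·a_2 = -0.2582.
u_2 = a_2 + 0.2582·q_1 = (-2.9333, 1.9333, 2.2000, 0.8667).
‖u_2‖ = 4.2348, so q_2 = (-0.6927, 0.4565, 0.5195, 0.2047).
r_{13} = q_1·a_3 = -2.5820; r_{23} = q_2·a_3 = -2.7550.
u_3 = a_3 + 2.5820·q_1 + 2.7550·q_2 = (0.7584, 2.5911, -0.5688, -1.7695).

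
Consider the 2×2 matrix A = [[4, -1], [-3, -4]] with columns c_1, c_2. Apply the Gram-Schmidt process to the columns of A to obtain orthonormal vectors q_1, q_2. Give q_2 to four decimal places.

q_2 = (-0.6000, -0.8000)

c_1 = (4, -3); ‖c_1‖ = 5.0000, so q_1 = (0.8000, -0.6000).
q_1·c_2 = 0.8000·(-1) + (-0.6000)·(-4) = 1.6000.
u_2 = c_2 − 1.6000·q_1 = (-2.2800, -3.0400).
‖u_2‖ = 3.8000, so q_2 = (-0.6000, -0.8000).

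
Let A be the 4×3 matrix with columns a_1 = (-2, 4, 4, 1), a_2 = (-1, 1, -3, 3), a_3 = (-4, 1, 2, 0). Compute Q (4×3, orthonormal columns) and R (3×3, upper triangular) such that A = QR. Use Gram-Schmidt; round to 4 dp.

Q = [[-0.3288, -0.2615, -0.9038], [0.6576, 0.2979, -0.3775], [0.6576, -0.6020, -0.0245], [0.1644, 0.6932, -0.1999]], R = [[6.0828, -0.4932, 3.2880], [0.0000, 4.4449, 0.1399], [0.0000, 0.0000, 3.1890]]

a_1 = (-2, 4, 4, 1); ‖a_1‖ = 6.0828, so q_1 = (-0.3288, 0.6576, 0.6576, 0.1644).
q_1·a_2 = (-0.3288)·(-1) + 0.6576·1 + 0.6576·(-3) + 0.1644·3 = -0.4932.
u_2 = a_2 + 0.4932·q_1 = (-1.1622, 1.3243, -2.6757, 3.0811).
‖u_2‖ = 4.4449, so q_2 = (-0.2615, 0.2979, -0.6020, 0.6932).
q_1·a_3 = (-0.3288)·(-4) + 0.6576·1 + 0.6576·2 + 0.1644·0 = 3.2880; q_2·a_3 = (-0.2615)·(-4) + 0.2979·1 + (-0.6020)·2 + 0.6932·0 = 0.1399.
u_3 = a_3 − 3.2880·q_1 − 0.1399·q_2 = (-2.8824, -1.2038, -0.0780, -0.6375).
‖u_3‖ = 3.1890, so q_3 = (-0.9038, -0.3775, -0.0245, -0.1999).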